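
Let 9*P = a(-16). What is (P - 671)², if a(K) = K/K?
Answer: 36457444/81 ≈ 4.5009e+5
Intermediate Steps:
a(K) = 1
P = ⅑ (P = (⅑)*1 = ⅑ ≈ 0.11111)
(P - 671)² = (⅑ - 671)² = (-6038/9)² = 36457444/81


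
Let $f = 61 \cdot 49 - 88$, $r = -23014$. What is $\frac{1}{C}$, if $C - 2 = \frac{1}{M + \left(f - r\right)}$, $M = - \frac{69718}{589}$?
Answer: $\frac{15194217}{30389023} \approx 0.49999$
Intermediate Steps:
$M = - \frac{69718}{589}$ ($M = \left(-69718\right) \frac{1}{589} = - \frac{69718}{589} \approx -118.37$)
$f = 2901$ ($f = 2989 - 88 = 2901$)
$C = \frac{30389023}{15194217}$ ($C = 2 + \frac{1}{- \frac{69718}{589} + \left(2901 - -23014\right)} = 2 + \frac{1}{- \frac{69718}{589} + \left(2901 + 23014\right)} = 2 + \frac{1}{- \frac{69718}{589} + 25915} = 2 + \frac{1}{\frac{15194217}{589}} = 2 + \frac{589}{15194217} = \frac{30389023}{15194217} \approx 2.0$)
$\frac{1}{C} = \frac{1}{\frac{30389023}{15194217}} = \frac{15194217}{30389023}$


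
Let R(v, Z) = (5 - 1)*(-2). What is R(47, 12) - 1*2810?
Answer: -2818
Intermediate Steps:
R(v, Z) = -8 (R(v, Z) = 4*(-2) = -8)
R(47, 12) - 1*2810 = -8 - 1*2810 = -8 - 2810 = -2818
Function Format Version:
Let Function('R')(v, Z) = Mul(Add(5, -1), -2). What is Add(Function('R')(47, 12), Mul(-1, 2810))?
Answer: -2818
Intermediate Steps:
Function('R')(v, Z) = -8 (Function('R')(v, Z) = Mul(4, -2) = -8)
Add(Function('R')(47, 12), Mul(-1, 2810)) = Add(-8, Mul(-1, 2810)) = Add(-8, -2810) = -2818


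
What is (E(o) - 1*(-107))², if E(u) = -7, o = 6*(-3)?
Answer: 10000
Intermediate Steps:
o = -18
(E(o) - 1*(-107))² = (-7 - 1*(-107))² = (-7 + 107)² = 100² = 10000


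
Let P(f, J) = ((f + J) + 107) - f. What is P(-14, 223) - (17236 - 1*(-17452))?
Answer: -34358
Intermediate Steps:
P(f, J) = 107 + J (P(f, J) = ((J + f) + 107) - f = (107 + J + f) - f = 107 + J)
P(-14, 223) - (17236 - 1*(-17452)) = (107 + 223) - (17236 - 1*(-17452)) = 330 - (17236 + 17452) = 330 - 1*34688 = 330 - 34688 = -34358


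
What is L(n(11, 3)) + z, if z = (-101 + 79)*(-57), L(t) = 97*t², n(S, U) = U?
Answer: 2127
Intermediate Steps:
z = 1254 (z = -22*(-57) = 1254)
L(n(11, 3)) + z = 97*3² + 1254 = 97*9 + 1254 = 873 + 1254 = 2127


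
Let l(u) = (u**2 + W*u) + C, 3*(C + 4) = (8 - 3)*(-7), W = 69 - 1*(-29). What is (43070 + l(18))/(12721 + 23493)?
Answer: 135427/108642 ≈ 1.2465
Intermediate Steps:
W = 98 (W = 69 + 29 = 98)
C = -47/3 (C = -4 + ((8 - 3)*(-7))/3 = -4 + (5*(-7))/3 = -4 + (1/3)*(-35) = -4 - 35/3 = -47/3 ≈ -15.667)
l(u) = -47/3 + u**2 + 98*u (l(u) = (u**2 + 98*u) - 47/3 = -47/3 + u**2 + 98*u)
(43070 + l(18))/(12721 + 23493) = (43070 + (-47/3 + 18**2 + 98*18))/(12721 + 23493) = (43070 + (-47/3 + 324 + 1764))/36214 = (43070 + 6217/3)*(1/36214) = (135427/3)*(1/36214) = 135427/108642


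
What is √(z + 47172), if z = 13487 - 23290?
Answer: √37369 ≈ 193.31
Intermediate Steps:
z = -9803
√(z + 47172) = √(-9803 + 47172) = √37369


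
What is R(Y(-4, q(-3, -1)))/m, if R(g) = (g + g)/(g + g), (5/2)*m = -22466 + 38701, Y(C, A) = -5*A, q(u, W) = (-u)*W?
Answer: 1/6494 ≈ 0.00015399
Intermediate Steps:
q(u, W) = -W*u
m = 6494 (m = 2*(-22466 + 38701)/5 = (⅖)*16235 = 6494)
R(g) = 1 (R(g) = (2*g)/((2*g)) = (2*g)*(1/(2*g)) = 1)
R(Y(-4, q(-3, -1)))/m = 1/6494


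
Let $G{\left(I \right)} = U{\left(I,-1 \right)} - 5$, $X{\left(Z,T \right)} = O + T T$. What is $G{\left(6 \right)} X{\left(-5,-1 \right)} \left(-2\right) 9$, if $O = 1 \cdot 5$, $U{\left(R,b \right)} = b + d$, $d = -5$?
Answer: $1188$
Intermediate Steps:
$U{\left(R,b \right)} = -5 + b$ ($U{\left(R,b \right)} = b - 5 = -5 + b$)
$O = 5$
$X{\left(Z,T \right)} = 5 + T^{2}$ ($X{\left(Z,T \right)} = 5 + T T = 5 + T^{2}$)
$G{\left(I \right)} = -11$ ($G{\left(I \right)} = \left(-5 - 1\right) - 5 = -6 - 5 = -11$)
$G{\left(6 \right)} X{\left(-5,-1 \right)} \left(-2\right) 9 = - 11 \left(5 + \left(-1\right)^{2}\right) \left(-2\right) 9 = - 11 \left(5 + 1\right) \left(-2\right) 9 = - 11 \cdot 6 \left(-2\right) 9 = - 11 \left(\left(-12\right) 9\right) = \left(-11\right) \left(-108\right) = 1188$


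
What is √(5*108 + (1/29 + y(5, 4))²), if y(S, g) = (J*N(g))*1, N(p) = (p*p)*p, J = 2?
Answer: √14240509/29 ≈ 130.13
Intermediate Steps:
N(p) = p³ (N(p) = p²*p = p³)
y(S, g) = 2*g³ (y(S, g) = (2*g³)*1 = 2*g³)
√(5*108 + (1/29 + y(5, 4))²) = √(5*108 + (1/29 + 2*4³)²) = √(540 + (1*(1/29) + 2*64)²) = √(540 + (1/29 + 128)²) = √(540 + (3713/29)²) = √(540 + 13786369/841) = √(14240509/841) = √14240509/29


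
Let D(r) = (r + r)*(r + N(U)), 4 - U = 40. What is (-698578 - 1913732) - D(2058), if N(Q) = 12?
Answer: -11132430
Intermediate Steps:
U = -36 (U = 4 - 1*40 = 4 - 40 = -36)
D(r) = 2*r*(12 + r) (D(r) = (r + r)*(r + 12) = (2*r)*(12 + r) = 2*r*(12 + r))
(-698578 - 1913732) - D(2058) = (-698578 - 1913732) - 2*2058*(12 + 2058) = -2612310 - 2*2058*2070 = -2612310 - 1*8520120 = -2612310 - 8520120 = -11132430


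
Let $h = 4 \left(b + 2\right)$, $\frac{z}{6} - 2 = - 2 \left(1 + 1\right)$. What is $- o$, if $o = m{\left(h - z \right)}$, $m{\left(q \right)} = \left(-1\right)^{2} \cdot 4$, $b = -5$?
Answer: $-4$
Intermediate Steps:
$z = -12$ ($z = 12 + 6 \left(- 2 \left(1 + 1\right)\right) = 12 + 6 \left(\left(-2\right) 2\right) = 12 + 6 \left(-4\right) = 12 - 24 = -12$)
$h = -12$ ($h = 4 \left(-5 + 2\right) = 4 \left(-3\right) = -12$)
$m{\left(q \right)} = 4$ ($m{\left(q \right)} = 1 \cdot 4 = 4$)
$o = 4$
$- o = \left(-1\right) 4 = -4$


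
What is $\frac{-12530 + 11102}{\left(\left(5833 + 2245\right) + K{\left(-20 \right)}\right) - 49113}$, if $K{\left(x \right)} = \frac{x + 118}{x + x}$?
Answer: $\frac{9520}{273583} \approx 0.034797$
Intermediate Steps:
$K{\left(x \right)} = \frac{118 + x}{2 x}$
$\frac{-12530 + 11102}{\left(\left(5833 + 2245\right) + K{\left(-20 \right)}\right) - 49113} = \frac{-12530 + 11102}{\left(\left(5833 + 2245\right) + \frac{118 - 20}{2 \left(-20\right)}\right) - 49113} = - \frac{1428}{\left(8078 + \frac{1}{2} \left(- \frac{1}{20}\right) 98\right) - 49113} = - \frac{1428}{\left(8078 - \frac{49}{20}\right) - 49113} = - \frac{1428}{\frac{161511}{20} - 49113} = - \frac{1428}{- \frac{820749}{20}} = \left(-1428\right) \left(- \frac{20}{820749}\right) = \frac{9520}{273583}$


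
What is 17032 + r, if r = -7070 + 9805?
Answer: 19767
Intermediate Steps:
r = 2735
17032 + r = 17032 + 2735 = 19767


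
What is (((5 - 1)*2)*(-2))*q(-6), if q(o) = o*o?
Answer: -576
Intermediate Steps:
q(o) = o²
(((5 - 1)*2)*(-2))*q(-6) = (((5 - 1)*2)*(-2))*(-6)² = ((4*2)*(-2))*36 = (8*(-2))*36 = -16*36 = -576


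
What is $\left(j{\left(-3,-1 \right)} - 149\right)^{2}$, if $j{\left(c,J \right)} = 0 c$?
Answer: $22201$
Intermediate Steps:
$j{\left(c,J \right)} = 0$
$\left(j{\left(-3,-1 \right)} - 149\right)^{2} = \left(0 - 149\right)^{2} = \left(-149\right)^{2} = 22201$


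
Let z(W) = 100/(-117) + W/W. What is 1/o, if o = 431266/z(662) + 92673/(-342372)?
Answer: 1940108/5758482189981 ≈ 3.3691e-7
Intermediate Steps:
z(W) = 17/117 (z(W) = 100*(-1/117) + 1 = -100/117 + 1 = 17/117)
o = 5758482189981/1940108 (o = 431266/(17/117) + 92673/(-342372) = 431266*(117/17) + 92673*(-1/342372) = 50458122/17 - 30891/114124 = 5758482189981/1940108 ≈ 2.9681e+6)
1/o = 1/(5758482189981/1940108) = 1940108/5758482189981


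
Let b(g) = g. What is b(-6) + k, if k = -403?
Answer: -409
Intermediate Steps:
b(-6) + k = -6 - 403 = -409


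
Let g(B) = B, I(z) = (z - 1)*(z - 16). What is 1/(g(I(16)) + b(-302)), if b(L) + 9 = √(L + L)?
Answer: -9/685 - 2*I*√151/685 ≈ -0.013139 - 0.035878*I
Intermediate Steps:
I(z) = (-1 + z)*(-16 + z)
b(L) = -9 + √2*√L (b(L) = -9 + √(L + L) = -9 + √(2*L) = -9 + √2*√L)
1/(g(I(16)) + b(-302)) = 1/((16 + 16² - 17*16) + (-9 + √2*√(-302))) = 1/((16 + 256 - 272) + (-9 + √2*(I*√302))) = 1/(0 + (-9 + 2*I*√151)) = 1/(-9 + 2*I*√151)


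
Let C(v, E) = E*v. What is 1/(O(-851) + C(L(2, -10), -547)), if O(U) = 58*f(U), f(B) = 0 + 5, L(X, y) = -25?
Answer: 1/13965 ≈ 7.1608e-5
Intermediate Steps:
f(B) = 5
O(U) = 290 (O(U) = 58*5 = 290)
1/(O(-851) + C(L(2, -10), -547)) = 1/(290 - 547*(-25)) = 1/(290 + 13675) = 1/13965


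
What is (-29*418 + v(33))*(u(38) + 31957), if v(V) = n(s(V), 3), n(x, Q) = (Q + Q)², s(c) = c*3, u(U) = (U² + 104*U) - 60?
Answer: -450723198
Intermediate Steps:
u(U) = -60 + U² + 104*U
s(c) = 3*c
n(x, Q) = 4*Q² (n(x, Q) = (2*Q)² = 4*Q²)
v(V) = 36 (v(V) = 4*3² = 4*9 = 36)
(-29*418 + v(33))*(u(38) + 31957) = (-29*418 + 36)*((-60 + 38² + 104*38) + 31957) = (-12122 + 36)*((-60 + 1444 + 3952) + 31957) = -12086*(5336 + 31957) = -12086*37293 = -450723198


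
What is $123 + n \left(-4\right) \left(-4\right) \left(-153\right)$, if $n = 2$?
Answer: $-4773$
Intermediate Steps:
$123 + n \left(-4\right) \left(-4\right) \left(-153\right) = 123 + 2 \left(-4\right) \left(-4\right) \left(-153\right) = 123 + \left(-8\right) \left(-4\right) \left(-153\right) = 123 + 32 \left(-153\right) = 123 - 4896 = -4773$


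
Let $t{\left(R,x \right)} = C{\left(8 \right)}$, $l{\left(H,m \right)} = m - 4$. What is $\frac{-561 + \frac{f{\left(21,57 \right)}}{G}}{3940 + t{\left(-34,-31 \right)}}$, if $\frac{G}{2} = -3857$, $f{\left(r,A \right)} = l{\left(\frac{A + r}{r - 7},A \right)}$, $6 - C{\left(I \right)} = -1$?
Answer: $- \frac{4327607}{30447158} \approx -0.14213$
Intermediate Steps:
$C{\left(I \right)} = 7$ ($C{\left(I \right)} = 6 - -1 = 6 + 1 = 7$)
$l{\left(H,m \right)} = -4 + m$ ($l{\left(H,m \right)} = m - 4 = -4 + m$)
$f{\left(r,A \right)} = -4 + A$
$G = -7714$ ($G = 2 \left(-3857\right) = -7714$)
$t{\left(R,x \right)} = 7$
$\frac{-561 + \frac{f{\left(21,57 \right)}}{G}}{3940 + t{\left(-34,-31 \right)}} = \frac{-561 + \frac{-4 + 57}{-7714}}{3940 + 7} = \frac{-561 + 53 \left(- \frac{1}{7714}\right)}{3947} = \left(-561 - \frac{53}{7714}\right) \frac{1}{3947} = \left(- \frac{4327607}{7714}\right) \frac{1}{3947} = - \frac{4327607}{30447158}$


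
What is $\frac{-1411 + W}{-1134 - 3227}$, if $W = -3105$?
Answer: $\frac{4516}{4361} \approx 1.0355$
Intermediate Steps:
$\frac{-1411 + W}{-1134 - 3227} = \frac{-1411 - 3105}{-1134 - 3227} = - \frac{4516}{-4361} = \left(-4516\right) \left(- \frac{1}{4361}\right) = \frac{4516}{4361}$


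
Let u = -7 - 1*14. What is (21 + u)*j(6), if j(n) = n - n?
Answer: 0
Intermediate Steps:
j(n) = 0
u = -21 (u = -7 - 14 = -21)
(21 + u)*j(6) = (21 - 21)*0 = 0*0 = 0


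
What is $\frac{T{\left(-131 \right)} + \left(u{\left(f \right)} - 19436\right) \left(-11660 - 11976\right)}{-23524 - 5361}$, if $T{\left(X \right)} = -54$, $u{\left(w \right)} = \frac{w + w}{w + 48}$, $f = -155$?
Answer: $- \frac{49147321734}{3090695} \approx -15902.0$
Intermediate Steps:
$u{\left(w \right)} = \frac{2 w}{48 + w}$
$\frac{T{\left(-131 \right)} + \left(u{\left(f \right)} - 19436\right) \left(-11660 - 11976\right)}{-23524 - 5361} = \frac{-54 + \left(2 \left(-155\right) \frac{1}{48 - 155} - 19436\right) \left(-11660 - 11976\right)}{-23524 - 5361} = \frac{-54 + \left(2 \left(-155\right) \frac{1}{-107} - 19436\right) \left(-23636\right)}{-28885} = \left(-54 + \left(2 \left(-155\right) \left(- \frac{1}{107}\right) - 19436\right) \left(-23636\right)\right) \left(- \frac{1}{28885}\right) = \left(-54 + \left(\frac{310}{107} - 19436\right) \left(-23636\right)\right) \left(- \frac{1}{28885}\right) = \left(-54 - - \frac{49147327512}{107}\right) \left(- \frac{1}{28885}\right) = \left(-54 + \frac{49147327512}{107}\right) \left(- \frac{1}{28885}\right) = \frac{49147321734}{107} \left(- \frac{1}{28885}\right) = - \frac{49147321734}{3090695}$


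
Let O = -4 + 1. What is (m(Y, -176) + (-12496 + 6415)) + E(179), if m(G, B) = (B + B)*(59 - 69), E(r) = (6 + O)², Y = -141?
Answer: -2552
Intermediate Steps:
O = -3
E(r) = 9 (E(r) = (6 - 3)² = 3² = 9)
m(G, B) = -20*B (m(G, B) = (2*B)*(-10) = -20*B)
(m(Y, -176) + (-12496 + 6415)) + E(179) = (-20*(-176) + (-12496 + 6415)) + 9 = (3520 - 6081) + 9 = -2561 + 9 = -2552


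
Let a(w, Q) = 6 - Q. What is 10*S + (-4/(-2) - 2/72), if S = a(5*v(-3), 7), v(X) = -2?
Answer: -289/36 ≈ -8.0278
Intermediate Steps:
S = -1 (S = 6 - 1*7 = 6 - 7 = -1)
10*S + (-4/(-2) - 2/72) = 10*(-1) + (-4/(-2) - 2/72) = -10 + (-4*(-1/2) - 2*1/72) = -10 + (2 - 1/36) = -10 + 71/36 = -289/36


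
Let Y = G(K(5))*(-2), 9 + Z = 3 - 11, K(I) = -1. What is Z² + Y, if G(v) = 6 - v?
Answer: 275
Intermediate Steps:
Z = -17 (Z = -9 + (3 - 11) = -9 - 8 = -17)
Y = -14 (Y = (6 - 1*(-1))*(-2) = (6 + 1)*(-2) = 7*(-2) = -14)
Z² + Y = (-17)² - 14 = 289 - 14 = 275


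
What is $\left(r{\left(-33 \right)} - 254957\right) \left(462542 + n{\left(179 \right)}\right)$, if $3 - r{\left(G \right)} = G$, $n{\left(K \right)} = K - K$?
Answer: $-117911669182$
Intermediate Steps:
$n{\left(K \right)} = 0$
$r{\left(G \right)} = 3 - G$
$\left(r{\left(-33 \right)} - 254957\right) \left(462542 + n{\left(179 \right)}\right) = \left(\left(3 - -33\right) - 254957\right) \left(462542 + 0\right) = \left(\left(3 + 33\right) - 254957\right) 462542 = \left(36 - 254957\right) 462542 = \left(-254921\right) 462542 = -117911669182$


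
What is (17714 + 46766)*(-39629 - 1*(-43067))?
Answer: 221682240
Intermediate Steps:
(17714 + 46766)*(-39629 - 1*(-43067)) = 64480*(-39629 + 43067) = 64480*3438 = 221682240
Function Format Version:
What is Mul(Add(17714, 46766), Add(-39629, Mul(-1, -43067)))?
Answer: 221682240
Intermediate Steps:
Mul(Add(17714, 46766), Add(-39629, Mul(-1, -43067))) = Mul(64480, Add(-39629, 43067)) = Mul(64480, 3438) = 221682240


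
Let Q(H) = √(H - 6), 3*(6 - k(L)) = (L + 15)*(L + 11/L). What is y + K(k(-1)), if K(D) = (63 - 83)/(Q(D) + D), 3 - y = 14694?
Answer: -13912687/947 + 10*√14/947 ≈ -14691.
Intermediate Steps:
y = -14691 (y = 3 - 1*14694 = 3 - 14694 = -14691)
k(L) = 6 - (15 + L)*(L + 11/L)/3 (k(L) = 6 - (L + 15)*(L + 11/L)/3 = 6 - (15 + L)*(L + 11/L)/3)
Q(H) = √(-6 + H)
K(D) = -20/(D + √(-6 + D)) (K(D) = (63 - 83)/(√(-6 + D) + D) = -20/(D + √(-6 + D)))
y + K(k(-1)) = -14691 - 20/((7/3 - 55/(-1) - 5*(-1) - ⅓*(-1)²) + √(-6 + (7/3 - 55/(-1) - 5*(-1) - ⅓*(-1)²))) = -14691 - 20/((7/3 - 55*(-1) + 5 - ⅓*1) + √(-6 + (7/3 - 55*(-1) + 5 - ⅓*1))) = -14691 - 20/((7/3 + 55 + 5 - ⅓) + √(-6 + (7/3 + 55 + 5 - ⅓))) = -14691 - 20/(62 + √(-6 + 62)) = -14691 - 20/(62 + √56) = -14691 - 20/(62 + 2*√14)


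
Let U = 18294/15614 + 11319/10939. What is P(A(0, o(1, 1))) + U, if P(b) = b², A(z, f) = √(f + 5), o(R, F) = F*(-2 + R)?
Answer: 530029558/85400773 ≈ 6.2064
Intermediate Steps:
U = 188426466/85400773 (U = 18294*(1/15614) + 11319*(1/10939) = 9147/7807 + 11319/10939 = 188426466/85400773 ≈ 2.2064)
A(z, f) = √(5 + f)
P(A(0, o(1, 1))) + U = (√(5 + 1*(-2 + 1)))² + 188426466/85400773 = (√(5 + 1*(-1)))² + 188426466/85400773 = (√(5 - 1))² + 188426466/85400773 = (√4)² + 188426466/85400773 = 2² + 188426466/85400773 = 4 + 188426466/85400773 = 530029558/85400773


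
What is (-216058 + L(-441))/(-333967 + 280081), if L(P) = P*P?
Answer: 21577/53886 ≈ 0.40042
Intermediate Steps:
L(P) = P²
(-216058 + L(-441))/(-333967 + 280081) = (-216058 + (-441)²)/(-333967 + 280081) = (-216058 + 194481)/(-53886) = -21577*(-1/53886) = 21577/53886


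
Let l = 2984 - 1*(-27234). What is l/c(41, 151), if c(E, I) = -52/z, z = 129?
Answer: -1949061/26 ≈ -74964.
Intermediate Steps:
l = 30218 (l = 2984 + 27234 = 30218)
c(E, I) = -52/129
l/c(41, 151) = 30218/(-52/129) = 30218*(-129/52) = -1949061/26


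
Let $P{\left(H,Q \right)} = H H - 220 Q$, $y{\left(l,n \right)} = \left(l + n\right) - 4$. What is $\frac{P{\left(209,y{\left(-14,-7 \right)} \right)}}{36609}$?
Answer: $\frac{49181}{36609} \approx 1.3434$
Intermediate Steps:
$y{\left(l,n \right)} = -4 + l + n$
$P{\left(H,Q \right)} = H^{2} - 220 Q$
$\frac{P{\left(209,y{\left(-14,-7 \right)} \right)}}{36609} = \frac{209^{2} - 220 \left(-4 - 14 - 7\right)}{36609} = \left(43681 - -5500\right) \frac{1}{36609} = \left(43681 + 5500\right) \frac{1}{36609} = 49181 \cdot \frac{1}{36609} = \frac{49181}{36609}$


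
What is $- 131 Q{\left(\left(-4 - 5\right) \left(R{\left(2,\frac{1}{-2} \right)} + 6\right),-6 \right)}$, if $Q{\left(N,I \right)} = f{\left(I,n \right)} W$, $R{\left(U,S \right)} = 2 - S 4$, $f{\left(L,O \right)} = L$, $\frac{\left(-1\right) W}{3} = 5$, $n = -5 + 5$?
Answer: $-11790$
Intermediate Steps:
$n = 0$
$W = -15$ ($W = \left(-3\right) 5 = -15$)
$R{\left(U,S \right)} = 2 - 4 S$
$Q{\left(N,I \right)} = - 15 I$ ($Q{\left(N,I \right)} = I \left(-15\right) = - 15 I$)
$- 131 Q{\left(\left(-4 - 5\right) \left(R{\left(2,\frac{1}{-2} \right)} + 6\right),-6 \right)} = - 131 \left(\left(-15\right) \left(-6\right)\right) = \left(-131\right) 90 = -11790$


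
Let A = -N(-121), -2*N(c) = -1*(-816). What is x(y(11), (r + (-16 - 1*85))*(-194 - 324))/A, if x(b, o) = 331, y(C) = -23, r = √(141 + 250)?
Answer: 331/408 ≈ 0.81127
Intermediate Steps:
r = √391 ≈ 19.774
N(c) = -408 (N(c) = -(-1)*(-816)/2 = -½*816 = -408)
A = 408 (A = -1*(-408) = 408)
x(y(11), (r + (-16 - 1*85))*(-194 - 324))/A = 331/408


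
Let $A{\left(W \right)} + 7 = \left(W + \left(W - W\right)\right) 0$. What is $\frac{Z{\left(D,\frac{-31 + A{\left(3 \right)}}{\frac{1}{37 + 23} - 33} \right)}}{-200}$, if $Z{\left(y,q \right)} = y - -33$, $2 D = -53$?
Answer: $- \frac{13}{400} \approx -0.0325$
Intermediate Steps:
$D = - \frac{53}{2}$ ($D = \frac{1}{2} \left(-53\right) = - \frac{53}{2} \approx -26.5$)
$A{\left(W \right)} = -7$ ($A{\left(W \right)} = -7 + \left(W + \left(W - W\right)\right) 0 = -7 + \left(W + 0\right) 0 = -7 + W 0 = -7 + 0 = -7$)
$Z{\left(y,q \right)} = 33 + y$ ($Z{\left(y,q \right)} = y + 33 = 33 + y$)
$\frac{Z{\left(D,\frac{-31 + A{\left(3 \right)}}{\frac{1}{37 + 23} - 33} \right)}}{-200} = \frac{33 - \frac{53}{2}}{-200} = \frac{13}{2} \left(- \frac{1}{200}\right) = - \frac{13}{400}$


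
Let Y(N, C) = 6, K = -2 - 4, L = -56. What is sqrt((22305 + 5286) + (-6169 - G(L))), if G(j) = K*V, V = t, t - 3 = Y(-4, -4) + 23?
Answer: sqrt(21614) ≈ 147.02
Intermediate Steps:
K = -6
t = 32 (t = 3 + (6 + 23) = 3 + 29 = 32)
V = 32
G(j) = -192 (G(j) = -6*32 = -192)
sqrt((22305 + 5286) + (-6169 - G(L))) = sqrt((22305 + 5286) + (-6169 - 1*(-192))) = sqrt(27591 + (-6169 + 192)) = sqrt(27591 - 5977) = sqrt(21614)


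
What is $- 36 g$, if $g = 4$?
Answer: $-144$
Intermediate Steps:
$- 36 g = \left(-36\right) 4 = -144$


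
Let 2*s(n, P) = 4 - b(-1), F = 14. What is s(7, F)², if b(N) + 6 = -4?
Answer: 49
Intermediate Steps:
b(N) = -10 (b(N) = -6 - 4 = -10)
s(n, P) = 7 (s(n, P) = (4 - 1*(-10))/2 = (4 + 10)/2 = (½)*14 = 7)
s(7, F)² = 7² = 49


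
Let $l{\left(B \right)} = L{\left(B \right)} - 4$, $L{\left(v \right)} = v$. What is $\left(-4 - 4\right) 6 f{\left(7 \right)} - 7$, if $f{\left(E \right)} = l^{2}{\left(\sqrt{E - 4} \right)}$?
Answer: $-919 + 384 \sqrt{3} \approx -253.89$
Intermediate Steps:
$l{\left(B \right)} = -4 + B$ ($l{\left(B \right)} = B - 4 = -4 + B$)
$f{\left(E \right)} = \left(-4 + \sqrt{-4 + E}\right)^{2}$ ($f{\left(E \right)} = \left(-4 + \sqrt{E - 4}\right)^{2} = \left(-4 + \sqrt{-4 + E}\right)^{2}$)
$\left(-4 - 4\right) 6 f{\left(7 \right)} - 7 = \left(-4 - 4\right) 6 \left(-4 + \sqrt{-4 + 7}\right)^{2} - 7 = \left(-8\right) 6 \left(-4 + \sqrt{3}\right)^{2} - 7 = - 48 \left(-4 + \sqrt{3}\right)^{2} - 7 = -7 - 48 \left(-4 + \sqrt{3}\right)^{2}$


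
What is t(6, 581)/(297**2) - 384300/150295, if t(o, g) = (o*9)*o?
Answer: -83580304/32734251 ≈ -2.5533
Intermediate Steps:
t(o, g) = 9*o**2 (t(o, g) = (9*o)*o = 9*o**2)
t(6, 581)/(297**2) - 384300/150295 = (9*6**2)/(297**2) - 384300/150295 = (9*36)/88209 - 384300*1/150295 = 324*(1/88209) - 76860/30059 = 4/1089 - 76860/30059 = -83580304/32734251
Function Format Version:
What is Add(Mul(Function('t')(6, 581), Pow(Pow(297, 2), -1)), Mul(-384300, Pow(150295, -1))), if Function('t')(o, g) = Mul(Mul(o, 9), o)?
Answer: Rational(-83580304, 32734251) ≈ -2.5533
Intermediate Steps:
Function('t')(o, g) = Mul(9, Pow(o, 2)) (Function('t')(o, g) = Mul(Mul(9, o), o) = Mul(9, Pow(o, 2)))
Add(Mul(Function('t')(6, 581), Pow(Pow(297, 2), -1)), Mul(-384300, Pow(150295, -1))) = Add(Mul(Mul(9, Pow(6, 2)), Pow(Pow(297, 2), -1)), Mul(-384300, Pow(150295, -1))) = Add(Mul(Mul(9, 36), Pow(88209, -1)), Mul(-384300, Rational(1, 150295))) = Add(Mul(324, Rational(1, 88209)), Rational(-76860, 30059)) = Add(Rational(4, 1089), Rational(-76860, 30059)) = Rational(-83580304, 32734251)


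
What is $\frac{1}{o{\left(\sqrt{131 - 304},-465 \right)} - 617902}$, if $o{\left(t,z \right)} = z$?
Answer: $- \frac{1}{618367} \approx -1.6172 \cdot 10^{-6}$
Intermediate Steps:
$\frac{1}{o{\left(\sqrt{131 - 304},-465 \right)} - 617902} = \frac{1}{-465 - 617902} = \frac{1}{-618367} = - \frac{1}{618367}$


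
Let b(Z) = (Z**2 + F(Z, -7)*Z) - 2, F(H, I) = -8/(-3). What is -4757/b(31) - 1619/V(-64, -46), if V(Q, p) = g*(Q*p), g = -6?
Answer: -247023569/55200000 ≈ -4.4751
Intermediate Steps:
F(H, I) = 8/3 (F(H, I) = -8*(-1/3) = 8/3)
V(Q, p) = -6*Q*p
b(Z) = -2 + Z**2 + 8*Z/3 (b(Z) = (Z**2 + 8*Z/3) - 2 = -2 + Z**2 + 8*Z/3)
-4757/b(31) - 1619/V(-64, -46) = -4757/(-2 + 31**2 + (8/3)*31) - 1619/((-6*(-64)*(-46))) = -4757/(-2 + 961 + 248/3) - 1619/(-17664) = -4757/3125/3 - 1619*(-1/17664) = -4757*3/3125 + 1619/17664 = -14271/3125 + 1619/17664 = -247023569/55200000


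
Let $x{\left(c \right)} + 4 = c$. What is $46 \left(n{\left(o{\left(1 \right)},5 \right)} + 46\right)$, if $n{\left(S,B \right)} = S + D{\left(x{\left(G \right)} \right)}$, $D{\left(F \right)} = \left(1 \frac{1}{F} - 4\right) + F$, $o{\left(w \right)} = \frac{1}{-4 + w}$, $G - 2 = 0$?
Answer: $\frac{5405}{3} \approx 1801.7$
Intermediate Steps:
$G = 2$ ($G = 2 + 0 = 2$)
$x{\left(c \right)} = -4 + c$
$D{\left(F \right)} = -4 + F + \frac{1}{F}$ ($D{\left(F \right)} = \left(\frac{1}{F} - 4\right) + F = \left(-4 + \frac{1}{F}\right) + F = -4 + F + \frac{1}{F}$)
$n{\left(S,B \right)} = - \frac{13}{2} + S$ ($n{\left(S,B \right)} = S + \left(-4 + \left(-4 + 2\right) + \frac{1}{-4 + 2}\right) = S - \left(6 + \frac{1}{2}\right) = S - \frac{13}{2} = - \frac{13}{2} + S$)
$46 \left(n{\left(o{\left(1 \right)},5 \right)} + 46\right) = 46 \left(\left(- \frac{13}{2} + \frac{1}{-4 + 1}\right) + 46\right) = 46 \left(\left(- \frac{13}{2} + \frac{1}{-3}\right) + 46\right) = 46 \left(\left(- \frac{13}{2} - \frac{1}{3}\right) + 46\right) = 46 \left(- \frac{41}{6} + 46\right) = 46 \cdot \frac{235}{6} = \frac{5405}{3}$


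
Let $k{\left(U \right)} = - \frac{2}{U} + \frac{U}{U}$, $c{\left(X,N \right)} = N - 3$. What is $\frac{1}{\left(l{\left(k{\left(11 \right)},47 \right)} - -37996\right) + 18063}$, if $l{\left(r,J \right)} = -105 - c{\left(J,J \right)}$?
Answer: $\frac{1}{55910} \approx 1.7886 \cdot 10^{-5}$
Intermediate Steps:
$c{\left(X,N \right)} = -3 + N$ ($c{\left(X,N \right)} = N - 3 = -3 + N$)
$k{\left(U \right)} = 1 - \frac{2}{U}$ ($k{\left(U \right)} = - \frac{2}{U} + 1 = 1 - \frac{2}{U}$)
$l{\left(r,J \right)} = -102 - J$ ($l{\left(r,J \right)} = -105 - \left(-3 + J\right) = -102 - J$)
$\frac{1}{\left(l{\left(k{\left(11 \right)},47 \right)} - -37996\right) + 18063} = \frac{1}{\left(\left(-102 - 47\right) - -37996\right) + 18063} = \frac{1}{\left(\left(-102 - 47\right) + 37996\right) + 18063} = \frac{1}{\left(-149 + 37996\right) + 18063} = \frac{1}{37847 + 18063} = \frac{1}{55910}$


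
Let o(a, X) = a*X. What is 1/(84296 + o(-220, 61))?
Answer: 1/70876 ≈ 1.4109e-5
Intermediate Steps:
o(a, X) = X*a
1/(84296 + o(-220, 61)) = 1/(84296 + 61*(-220)) = 1/(84296 - 13420) = 1/70876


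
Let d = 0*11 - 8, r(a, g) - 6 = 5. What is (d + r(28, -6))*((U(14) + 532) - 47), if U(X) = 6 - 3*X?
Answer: 1347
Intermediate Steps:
r(a, g) = 11 (r(a, g) = 6 + 5 = 11)
d = -8 (d = 0 - 8 = -8)
(d + r(28, -6))*((U(14) + 532) - 47) = (-8 + 11)*(((6 - 3*14) + 532) - 47) = 3*(((6 - 42) + 532) - 47) = 3*((-36 + 532) - 47) = 3*(496 - 47) = 3*449 = 1347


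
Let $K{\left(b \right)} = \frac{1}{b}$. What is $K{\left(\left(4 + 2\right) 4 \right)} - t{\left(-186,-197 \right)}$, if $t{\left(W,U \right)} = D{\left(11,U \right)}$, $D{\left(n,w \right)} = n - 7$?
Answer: $- \frac{95}{24} \approx -3.9583$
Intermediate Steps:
$D{\left(n,w \right)} = -7 + n$ ($D{\left(n,w \right)} = n - 7 = -7 + n$)
$t{\left(W,U \right)} = 4$ ($t{\left(W,U \right)} = -7 + 11 = 4$)
$K{\left(\left(4 + 2\right) 4 \right)} - t{\left(-186,-197 \right)} = \frac{1}{\left(4 + 2\right) 4} - 4 = \frac{1}{6 \cdot 4} - 4 = \frac{1}{24} - 4 = - \frac{95}{24}$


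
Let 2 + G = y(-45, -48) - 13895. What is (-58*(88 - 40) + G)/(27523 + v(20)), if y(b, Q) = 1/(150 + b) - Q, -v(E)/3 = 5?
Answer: -436616/722085 ≈ -0.60466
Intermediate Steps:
v(E) = -15 (v(E) = -3*5 = -15)
G = -1454144/105 (G = -2 + ((1 - 150*(-48) - 1*(-48)*(-45))/(150 - 45) - 13895) = -2 + ((1 + 7200 - 2160)/105 - 13895) = -2 + ((1/105)*5041 - 13895) = -2 + (5041/105 - 13895) = -2 - 1453934/105 = -1454144/105 ≈ -13849.)
(-58*(88 - 40) + G)/(27523 + v(20)) = (-58*(88 - 40) - 1454144/105)/(27523 - 15) = (-58*48 - 1454144/105)/27508 = (-2784 - 1454144/105)*(1/27508) = -1746464/105*1/27508 = -436616/722085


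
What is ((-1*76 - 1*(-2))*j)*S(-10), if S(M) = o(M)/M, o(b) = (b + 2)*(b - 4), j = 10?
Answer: 8288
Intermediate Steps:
o(b) = (-4 + b)*(2 + b) (o(b) = (2 + b)*(-4 + b) = (-4 + b)*(2 + b))
S(M) = (-8 + M**2 - 2*M)/M
((-1*76 - 1*(-2))*j)*S(-10) = ((-1*76 - 1*(-2))*10)*(-2 - 10 - 8/(-10)) = ((-76 + 2)*10)*(-2 - 10 - 8*(-1/10)) = (-74*10)*(-2 - 10 + 4/5) = -740*(-56/5) = 8288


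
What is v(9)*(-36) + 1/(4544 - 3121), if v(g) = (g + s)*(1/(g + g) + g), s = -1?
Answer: -3711183/1423 ≈ -2608.0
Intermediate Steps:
v(g) = (-1 + g)*(g + 1/(2*g)) (v(g) = (g - 1)*(1/(g + g) + g) = (-1 + g)*(1/(2*g) + g) = (-1 + g)*(g + 1/(2*g)))
v(9)*(-36) + 1/(4544 - 3121) = (½ + 9² - 1*9 - ½/9)*(-36) + 1/(4544 - 3121) = (½ + 81 - 9 - ½*⅑)*(-36) + 1/1423 = (½ + 81 - 9 - 1/18)*(-36) + 1/1423 = (652/9)*(-36) + 1/1423 = -2608 + 1/1423 = -3711183/1423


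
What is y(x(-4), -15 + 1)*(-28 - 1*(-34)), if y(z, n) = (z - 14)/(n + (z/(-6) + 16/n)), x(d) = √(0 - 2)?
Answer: 1120140/202297 - 92484*I*√2/202297 ≈ 5.5371 - 0.64653*I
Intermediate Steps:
x(d) = I*√2 (x(d) = √(-2) = I*√2)
y(z, n) = (-14 + z)/(n + 16/n - z/6) (y(z, n) = (-14 + z)/(n + (z*(-⅙) + 16/n)) = (-14 + z)/(n + (-z/6 + 16/n)) = (-14 + z)/(n + (16/n - z/6)) = (-14 + z)/(n + 16/n - z/6))
y(x(-4), -15 + 1)*(-28 - 1*(-34)) = (6*(-15 + 1)*(-14 + I*√2)/(96 + 6*(-15 + 1)² - (-15 + 1)*I*√2))*(-28 - 1*(-34)) = (6*(-14)*(-14 + I*√2)/(96 + 6*(-14)² - 1*(-14)*I*√2))*(-28 + 34) = (6*(-14)*(-14 + I*√2)/(96 + 6*196 + 14*I*√2))*6 = (6*(-14)*(-14 + I*√2)/(96 + 1176 + 14*I*√2))*6 = (6*(-14)*(-14 + I*√2)/(1272 + 14*I*√2))*6 = -84*(-14 + I*√2)/(1272 + 14*I*√2)*6 = -504*(-14 + I*√2)/(1272 + 14*I*√2)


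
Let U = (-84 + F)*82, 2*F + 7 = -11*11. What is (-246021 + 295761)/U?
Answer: -12435/3034 ≈ -4.0985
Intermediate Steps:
F = -64 (F = -7/2 + (-11*11)/2 = -7/2 + (½)*(-121) = -7/2 - 121/2 = -64)
U = -12136 (U = (-84 - 64)*82 = -148*82 = -12136)
(-246021 + 295761)/U = (-246021 + 295761)/(-12136) = 49740*(-1/12136) = -12435/3034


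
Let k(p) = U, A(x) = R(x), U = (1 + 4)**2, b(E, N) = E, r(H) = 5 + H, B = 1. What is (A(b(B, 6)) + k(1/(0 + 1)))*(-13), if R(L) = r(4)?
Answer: -442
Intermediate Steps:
R(L) = 9 (R(L) = 5 + 4 = 9)
U = 25 (U = 5**2 = 25)
A(x) = 9
k(p) = 25
(A(b(B, 6)) + k(1/(0 + 1)))*(-13) = (9 + 25)*(-13) = 34*(-13) = -442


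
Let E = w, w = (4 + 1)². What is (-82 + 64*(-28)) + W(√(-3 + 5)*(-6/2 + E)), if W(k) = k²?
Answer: -906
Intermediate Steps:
w = 25 (w = 5² = 25)
E = 25
(-82 + 64*(-28)) + W(√(-3 + 5)*(-6/2 + E)) = (-82 + 64*(-28)) + (√(-3 + 5)*(-6/2 + 25))² = (-82 - 1792) + (√2*(-6*½ + 25))² = -1874 + (√2*(-3 + 25))² = -1874 + (√2*22)² = -1874 + (22*√2)² = -1874 + 968 = -906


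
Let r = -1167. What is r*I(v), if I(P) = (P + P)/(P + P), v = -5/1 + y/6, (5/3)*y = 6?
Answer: -1167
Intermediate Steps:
y = 18/5 (y = (⅗)*6 = 18/5 ≈ 3.6000)
v = -22/5 (v = -5/1 + (18/5)/6 = -5*1 + (18/5)*(⅙) = -5 + ⅗ = -22/5 ≈ -4.4000)
I(P) = 1 (I(P) = (2*P)/((2*P)) = (2*P)*(1/(2*P)) = 1)
r*I(v) = -1167*1 = -1167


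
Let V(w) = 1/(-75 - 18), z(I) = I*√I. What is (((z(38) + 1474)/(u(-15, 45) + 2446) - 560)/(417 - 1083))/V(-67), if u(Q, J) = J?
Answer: -21599033/276501 + 589*√38/276501 ≈ -78.102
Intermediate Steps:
z(I) = I^(3/2)
V(w) = -1/93 (V(w) = 1/(-93) = -1/93)
(((z(38) + 1474)/(u(-15, 45) + 2446) - 560)/(417 - 1083))/V(-67) = (((38^(3/2) + 1474)/(45 + 2446) - 560)/(417 - 1083))/(-1/93) = (((38*√38 + 1474)/2491 - 560)/(-666))*(-93) = (((1474 + 38*√38)*(1/2491) - 560)*(-1/666))*(-93) = (((1474/2491 + 38*√38/2491) - 560)*(-1/666))*(-93) = ((-1393486/2491 + 38*√38/2491)*(-1/666))*(-93) = (696743/829503 - 19*√38/829503)*(-93) = -21599033/276501 + 589*√38/276501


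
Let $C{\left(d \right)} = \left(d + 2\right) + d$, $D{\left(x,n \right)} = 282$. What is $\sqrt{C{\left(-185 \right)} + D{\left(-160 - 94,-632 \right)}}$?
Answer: $i \sqrt{86} \approx 9.2736 i$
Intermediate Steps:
$C{\left(d \right)} = 2 + 2 d$ ($C{\left(d \right)} = \left(2 + d\right) + d = 2 + 2 d$)
$\sqrt{C{\left(-185 \right)} + D{\left(-160 - 94,-632 \right)}} = \sqrt{\left(2 + 2 \left(-185\right)\right) + 282} = \sqrt{\left(2 - 370\right) + 282} = \sqrt{-368 + 282} = \sqrt{-86} = i \sqrt{86}$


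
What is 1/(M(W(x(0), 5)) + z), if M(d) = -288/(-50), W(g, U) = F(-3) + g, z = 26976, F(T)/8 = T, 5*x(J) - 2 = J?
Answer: 25/674544 ≈ 3.7062e-5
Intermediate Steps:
x(J) = 2/5 + J/5
F(T) = 8*T
W(g, U) = -24 + g (W(g, U) = 8*(-3) + g = -24 + g)
M(d) = 144/25 (M(d) = -288*(-1/50) = 144/25)
1/(M(W(x(0), 5)) + z) = 1/(144/25 + 26976) = 1/(674544/25) = 25/674544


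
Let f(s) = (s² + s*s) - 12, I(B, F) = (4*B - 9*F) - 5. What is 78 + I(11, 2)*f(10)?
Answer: 4026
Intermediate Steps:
I(B, F) = -5 - 9*F + 4*B (I(B, F) = (-9*F + 4*B) - 5 = -5 - 9*F + 4*B)
f(s) = -12 + 2*s² (f(s) = (s² + s²) - 12 = 2*s² - 12 = -12 + 2*s²)
78 + I(11, 2)*f(10) = 78 + (-5 - 9*2 + 4*11)*(-12 + 2*10²) = 78 + (-5 - 18 + 44)*(-12 + 2*100) = 78 + 21*(-12 + 200) = 78 + 21*188 = 78 + 3948 = 4026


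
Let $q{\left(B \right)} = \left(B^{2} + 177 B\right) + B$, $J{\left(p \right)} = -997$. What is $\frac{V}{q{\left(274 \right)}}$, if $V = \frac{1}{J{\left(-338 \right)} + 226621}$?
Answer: $\frac{1}{27943081152} \approx 3.5787 \cdot 10^{-11}$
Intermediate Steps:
$V = \frac{1}{225624}$ ($V = \frac{1}{-997 + 226621} = \frac{1}{225624} \approx 4.4321 \cdot 10^{-6}$)
$q{\left(B \right)} = B^{2} + 178 B$
$\frac{V}{q{\left(274 \right)}} = \frac{1}{225624 \cdot 274 \left(178 + 274\right)} = \frac{1}{225624 \cdot 274 \cdot 452} = \frac{1}{225624 \cdot 123848} = \frac{1}{225624} \cdot \frac{1}{123848} = \frac{1}{27943081152}$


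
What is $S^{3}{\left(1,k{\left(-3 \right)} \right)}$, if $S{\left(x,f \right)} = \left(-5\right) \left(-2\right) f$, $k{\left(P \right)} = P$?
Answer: $-27000$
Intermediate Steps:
$S{\left(x,f \right)} = 10 f$
$S^{3}{\left(1,k{\left(-3 \right)} \right)} = \left(10 \left(-3\right)\right)^{3} = \left(-30\right)^{3} = -27000$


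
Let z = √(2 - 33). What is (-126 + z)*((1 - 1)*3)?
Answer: 0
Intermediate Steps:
z = I*√31 (z = √(-31) = I*√31 ≈ 5.5678*I)
(-126 + z)*((1 - 1)*3) = (-126 + I*√31)*((1 - 1)*3) = (-126 + I*√31)*(0*3) = (-126 + I*√31)*0 = 0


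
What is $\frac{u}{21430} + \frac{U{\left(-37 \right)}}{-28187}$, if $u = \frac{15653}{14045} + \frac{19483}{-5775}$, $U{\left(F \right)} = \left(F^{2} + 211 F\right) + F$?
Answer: $\frac{1124958036173633}{4899420991917375} \approx 0.22961$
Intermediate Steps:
$U{\left(F \right)} = F^{2} + 212 F$
$u = - \frac{36648532}{16221975}$ ($u = 15653 \cdot \frac{1}{14045} + 19483 \left(- \frac{1}{5775}\right) = \frac{15653}{14045} - \frac{19483}{5775} = - \frac{36648532}{16221975} \approx -2.2592$)
$\frac{u}{21430} + \frac{U{\left(-37 \right)}}{-28187} = - \frac{36648532}{16221975 \cdot 21430} + \frac{\left(-37\right) \left(212 - 37\right)}{-28187} = \left(- \frac{36648532}{16221975}\right) \frac{1}{21430} + \left(-37\right) 175 \left(- \frac{1}{28187}\right) = - \frac{18324266}{173818462125} - - \frac{6475}{28187} = - \frac{18324266}{173818462125} + \frac{6475}{28187} = \frac{1124958036173633}{4899420991917375}$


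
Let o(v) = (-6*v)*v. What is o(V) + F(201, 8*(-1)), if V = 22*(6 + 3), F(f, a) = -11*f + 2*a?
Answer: -237451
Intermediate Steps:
V = 198 (V = 22*9 = 198)
o(v) = -6*v**2
o(V) + F(201, 8*(-1)) = -6*198**2 + (-11*201 + 2*(8*(-1))) = -6*39204 + (-2211 + 2*(-8)) = -235224 + (-2211 - 16) = -235224 - 2227 = -237451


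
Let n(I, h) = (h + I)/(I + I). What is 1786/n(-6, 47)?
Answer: -21432/41 ≈ -522.73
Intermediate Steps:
n(I, h) = (I + h)/(2*I) (n(I, h) = (I + h)/((2*I)) = (I + h)*(1/(2*I)) = (I + h)/(2*I))
1786/n(-6, 47) = 1786/(((1/2)*(-6 + 47)/(-6))) = 1786/(((1/2)*(-1/6)*41)) = 1786/(-41/12) = 1786*(-12/41) = -21432/41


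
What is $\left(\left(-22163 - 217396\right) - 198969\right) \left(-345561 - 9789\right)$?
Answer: $155830924800$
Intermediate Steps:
$\left(\left(-22163 - 217396\right) - 198969\right) \left(-345561 - 9789\right) = \left(-239559 - 198969\right) \left(-355350\right) = \left(-438528\right) \left(-355350\right) = 155830924800$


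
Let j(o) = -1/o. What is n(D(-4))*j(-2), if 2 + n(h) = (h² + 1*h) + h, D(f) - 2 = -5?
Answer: ½ ≈ 0.50000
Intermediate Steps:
D(f) = -3 (D(f) = 2 - 5 = -3)
n(h) = -2 + h² + 2*h (n(h) = -2 + ((h² + 1*h) + h) = -2 + ((h² + h) + h) = -2 + ((h + h²) + h) = -2 + (h² + 2*h) = -2 + h² + 2*h)
n(D(-4))*j(-2) = (-2 + (-3)² + 2*(-3))*(-1/(-2)) = (-2 + 9 - 6)*(-1*(-½)) = 1*(½) = ½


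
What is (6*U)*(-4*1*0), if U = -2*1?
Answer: 0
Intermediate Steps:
U = -2
(6*U)*(-4*1*0) = (6*(-2))*(-4*1*0) = -(-48)*0 = -12*0 = 0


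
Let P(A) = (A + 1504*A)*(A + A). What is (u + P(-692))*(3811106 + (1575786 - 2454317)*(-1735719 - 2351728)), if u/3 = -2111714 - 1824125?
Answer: 5133529482271478808949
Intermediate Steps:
u = -11807517 (u = 3*(-2111714 - 1824125) = 3*(-3935839) = -11807517)
P(A) = 3010*A² (P(A) = (1505*A)*(2*A) = 3010*A²)
(u + P(-692))*(3811106 + (1575786 - 2454317)*(-1735719 - 2351728)) = (-11807517 + 3010*(-692)²)*(3811106 + (1575786 - 2454317)*(-1735719 - 2351728)) = (-11807517 + 3010*478864)*(3811106 - 878531*(-4087447)) = (-11807517 + 1441380640)*(3811106 + 3590948900357) = 1429573123*3590952711463 = 5133529482271478808949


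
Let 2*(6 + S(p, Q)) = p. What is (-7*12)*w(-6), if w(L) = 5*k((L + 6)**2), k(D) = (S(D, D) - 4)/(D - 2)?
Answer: -2100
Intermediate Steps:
S(p, Q) = -6 + p/2
k(D) = (-10 + D/2)/(-2 + D) (k(D) = ((-6 + D/2) - 4)/(D - 2) = (-10 + D/2)/(-2 + D))
w(L) = 5*(-20 + (6 + L)**2)/(2*(-2 + (6 + L)**2)) (w(L) = 5*((-20 + (L + 6)**2)/(2*(-2 + (L + 6)**2))) = 5*((-20 + (6 + L)**2)/(2*(-2 + (6 + L)**2))) = 5*(-20 + (6 + L)**2)/(2*(-2 + (6 + L)**2)))
(-7*12)*w(-6) = (-7*12)*(5*(-20 + (6 - 6)**2)/(2*(-2 + (6 - 6)**2))) = -210*(-20 + 0**2)/(-2 + 0**2) = -210*(-20 + 0)/(-2 + 0) = -210*(-20)/(-2) = -210*(-1)*(-20)/2 = -84*25 = -2100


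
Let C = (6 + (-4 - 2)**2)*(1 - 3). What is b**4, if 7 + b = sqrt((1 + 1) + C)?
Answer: (7 - I*sqrt(82))**4 ≈ -14983.0 + 8367.2*I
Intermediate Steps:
C = -84 (C = (6 + (-6)**2)*(-2) = (6 + 36)*(-2) = 42*(-2) = -84)
b = -7 + I*sqrt(82) (b = -7 + sqrt((1 + 1) - 84) = -7 + sqrt(2 - 84) = -7 + sqrt(-82) = -7 + I*sqrt(82) ≈ -7.0 + 9.0554*I)
b**4 = (-7 + I*sqrt(82))**4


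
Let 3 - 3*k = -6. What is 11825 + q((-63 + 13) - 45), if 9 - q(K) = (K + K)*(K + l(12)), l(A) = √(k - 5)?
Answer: -6216 + 190*I*√2 ≈ -6216.0 + 268.7*I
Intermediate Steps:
k = 3 (k = 1 - ⅓*(-6) = 1 + 2 = 3)
l(A) = I*√2 (l(A) = √(3 - 5) = √(-2) = I*√2)
q(K) = 9 - 2*K*(K + I*√2) (q(K) = 9 - (K + K)*(K + I*√2) = 9 - 2*K*(K + I*√2))
11825 + q((-63 + 13) - 45) = 11825 + (9 - 2*((-63 + 13) - 45)² - 2*I*((-63 + 13) - 45)*√2) = 11825 + (9 - 2*(-50 - 45)² - 2*I*(-50 - 45)*√2) = 11825 + (9 - 2*(-95)² - 2*I*(-95)*√2) = 11825 + (9 - 2*9025 + 190*I*√2) = 11825 + (9 - 18050 + 190*I*√2) = 11825 + (-18041 + 190*I*√2) = -6216 + 190*I*√2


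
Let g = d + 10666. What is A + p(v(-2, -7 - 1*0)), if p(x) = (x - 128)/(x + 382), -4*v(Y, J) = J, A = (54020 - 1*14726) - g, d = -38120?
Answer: 20491535/307 ≈ 66748.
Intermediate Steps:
g = -27454 (g = -38120 + 10666 = -27454)
A = 66748 (A = (54020 - 1*14726) - 1*(-27454) = (54020 - 14726) + 27454 = 39294 + 27454 = 66748)
v(Y, J) = -J/4
p(x) = (-128 + x)/(382 + x)
A + p(v(-2, -7 - 1*0)) = 66748 + (-128 - (-7 - 1*0)/4)/(382 - (-7 - 1*0)/4) = 66748 + (-128 - (-7 + 0)/4)/(382 - (-7 + 0)/4) = 66748 + (-128 - ¼*(-7))/(382 - ¼*(-7)) = 66748 + (-128 + 7/4)/(382 + 7/4) = 66748 - 505/4/(1535/4) = 66748 + (4/1535)*(-505/4) = 66748 - 101/307 = 20491535/307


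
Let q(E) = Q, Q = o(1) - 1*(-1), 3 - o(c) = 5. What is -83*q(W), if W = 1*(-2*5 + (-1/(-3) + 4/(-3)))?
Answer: 83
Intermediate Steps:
o(c) = -2 (o(c) = 3 - 1*5 = 3 - 5 = -2)
Q = -1 (Q = -2 - 1*(-1) = -2 + 1 = -1)
W = -11 (W = 1*(-10 + (-1*(-⅓) + 4*(-⅓))) = 1*(-10 + (⅓ - 4/3)) = 1*(-10 - 1) = 1*(-11) = -11)
q(E) = -1
-83*q(W) = -83*(-1) = 83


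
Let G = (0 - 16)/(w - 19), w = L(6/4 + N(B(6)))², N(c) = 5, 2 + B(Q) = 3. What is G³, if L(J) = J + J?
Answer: -512/421875 ≈ -0.0012136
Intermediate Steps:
B(Q) = 1 (B(Q) = -2 + 3 = 1)
L(J) = 2*J
w = 169 (w = (2*(6/4 + 5))² = (2*(6*(¼) + 5))² = (2*(3/2 + 5))² = (2*(13/2))² = 13² = 169)
G = -8/75 (G = (0 - 16)/(169 - 19) = -16/150 = -16*1/150 = -8/75 ≈ -0.10667)
G³ = (-8/75)³ = -512/421875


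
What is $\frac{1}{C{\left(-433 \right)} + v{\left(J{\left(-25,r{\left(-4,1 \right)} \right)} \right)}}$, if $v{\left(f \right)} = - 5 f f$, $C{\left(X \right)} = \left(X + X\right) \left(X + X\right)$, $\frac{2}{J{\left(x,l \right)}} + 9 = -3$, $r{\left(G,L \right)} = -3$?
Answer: $\frac{36}{26998411} \approx 1.3334 \cdot 10^{-6}$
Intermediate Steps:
$J{\left(x,l \right)} = - \frac{1}{6}$ ($J{\left(x,l \right)} = \frac{2}{-9 - 3} = \frac{2}{-12} = 2 \left(- \frac{1}{12}\right) = - \frac{1}{6}$)
$C{\left(X \right)} = 4 X^{2}$ ($C{\left(X \right)} = 2 X 2 X = 4 X^{2}$)
$v{\left(f \right)} = - 5 f^{2}$
$\frac{1}{C{\left(-433 \right)} + v{\left(J{\left(-25,r{\left(-4,1 \right)} \right)} \right)}} = \frac{1}{4 \left(-433\right)^{2} - 5 \left(- \frac{1}{6}\right)^{2}} = \frac{1}{4 \cdot 187489 - \frac{5}{36}} = \frac{1}{749956 - \frac{5}{36}} = \frac{1}{\frac{26998411}{36}} = \frac{36}{26998411}$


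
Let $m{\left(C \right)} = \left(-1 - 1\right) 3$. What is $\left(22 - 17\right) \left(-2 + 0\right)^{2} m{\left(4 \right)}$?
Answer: $-120$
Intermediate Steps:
$m{\left(C \right)} = -6$ ($m{\left(C \right)} = \left(-2\right) 3 = -6$)
$\left(22 - 17\right) \left(-2 + 0\right)^{2} m{\left(4 \right)} = \left(22 - 17\right) \left(-2 + 0\right)^{2} \left(-6\right) = \left(22 - 17\right) \left(-2\right)^{2} \left(-6\right) = 5 \cdot 4 \left(-6\right) = 20 \left(-6\right) = -120$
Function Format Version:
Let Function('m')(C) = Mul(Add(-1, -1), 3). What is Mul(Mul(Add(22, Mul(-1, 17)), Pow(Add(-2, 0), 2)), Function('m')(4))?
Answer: -120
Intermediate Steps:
Function('m')(C) = -6 (Function('m')(C) = Mul(-2, 3) = -6)
Mul(Mul(Add(22, Mul(-1, 17)), Pow(Add(-2, 0), 2)), Function('m')(4)) = Mul(Mul(Add(22, Mul(-1, 17)), Pow(Add(-2, 0), 2)), -6) = Mul(Mul(Add(22, -17), Pow(-2, 2)), -6) = Mul(Mul(5, 4), -6) = Mul(20, -6) = -120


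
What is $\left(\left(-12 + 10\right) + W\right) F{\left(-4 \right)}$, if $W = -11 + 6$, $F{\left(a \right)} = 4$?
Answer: $-28$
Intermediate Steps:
$W = -5$
$\left(\left(-12 + 10\right) + W\right) F{\left(-4 \right)} = \left(\left(-12 + 10\right) - 5\right) 4 = \left(-2 - 5\right) 4 = \left(-7\right) 4 = -28$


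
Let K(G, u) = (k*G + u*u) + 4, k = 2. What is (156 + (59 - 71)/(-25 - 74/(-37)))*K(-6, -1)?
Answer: -25200/23 ≈ -1095.7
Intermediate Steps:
K(G, u) = 4 + u**2 + 2*G (K(G, u) = (2*G + u*u) + 4 = (2*G + u**2) + 4 = (u**2 + 2*G) + 4 = 4 + u**2 + 2*G)
(156 + (59 - 71)/(-25 - 74/(-37)))*K(-6, -1) = (156 + (59 - 71)/(-25 - 74/(-37)))*(4 + (-1)**2 + 2*(-6)) = (156 - 12/(-25 - 74*(-1/37)))*(4 + 1 - 12) = (156 - 12/(-25 + 2))*(-7) = (156 - 12/(-23))*(-7) = (156 - 12*(-1/23))*(-7) = (156 + 12/23)*(-7) = (3600/23)*(-7) = -25200/23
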